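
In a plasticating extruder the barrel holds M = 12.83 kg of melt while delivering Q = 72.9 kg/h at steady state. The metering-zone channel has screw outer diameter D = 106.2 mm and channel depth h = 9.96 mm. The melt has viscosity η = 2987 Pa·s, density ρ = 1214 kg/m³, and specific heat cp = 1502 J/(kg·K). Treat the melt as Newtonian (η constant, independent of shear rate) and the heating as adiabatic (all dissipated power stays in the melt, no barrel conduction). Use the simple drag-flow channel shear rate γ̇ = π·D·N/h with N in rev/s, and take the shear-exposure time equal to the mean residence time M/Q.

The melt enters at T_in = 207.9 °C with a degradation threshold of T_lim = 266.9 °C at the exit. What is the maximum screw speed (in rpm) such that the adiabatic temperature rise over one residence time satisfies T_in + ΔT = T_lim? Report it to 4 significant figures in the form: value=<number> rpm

value=13.50 rpm

Throughput in SI: Q_s = 72.9 kg/h ÷ 3600 s/h = 0.02025 kg/s
Mean residence time: t_res = M/Q_s = 12.83 kg / 0.02025 kg/s = 633.58 s
Convert to metres: D = 0.1062 m, h = 0.00996 m
ΔT_a = T_lim − T_in = 266.9 °C − 207.9 °C = 59 K
Invert ΔT = ηγ̇²t_res/(ρcp) for γ̇: γ̇_max² = ΔT_a ρ cp / (η t_res) = 59·1214·1502 / (2987·633.58) = 56.8465 s⁻²
γ̇_max = sqrt(56.8465) = 7.53966 s⁻¹
N_max = γ̇_max h / (πD) = 7.53966·0.00996/(π·0.1062) = 0.22508 rev/s → ×60 = 13.5048 rpm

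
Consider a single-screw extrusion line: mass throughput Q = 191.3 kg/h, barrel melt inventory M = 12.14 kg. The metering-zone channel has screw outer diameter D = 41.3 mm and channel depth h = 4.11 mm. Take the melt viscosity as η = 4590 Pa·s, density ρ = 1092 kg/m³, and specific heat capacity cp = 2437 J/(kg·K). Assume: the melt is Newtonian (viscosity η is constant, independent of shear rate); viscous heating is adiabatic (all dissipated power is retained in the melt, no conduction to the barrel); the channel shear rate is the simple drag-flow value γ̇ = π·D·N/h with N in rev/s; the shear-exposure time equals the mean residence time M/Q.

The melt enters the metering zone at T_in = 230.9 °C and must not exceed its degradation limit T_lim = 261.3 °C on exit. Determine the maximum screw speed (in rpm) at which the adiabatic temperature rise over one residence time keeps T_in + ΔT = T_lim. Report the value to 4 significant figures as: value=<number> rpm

value=16.69 rpm

Q_s = Q / 3600 = 191.3 / 3600 = 0.0531389 kg/s
Mean residence time: t_res = M/Q_s = 12.14 kg / 0.0531389 kg/s = 228.458 s
Geometry in SI: D = 41.3 mm → 0.0413 m, h = 4.11 mm → 0.00411 m
ΔT_a = T_lim − T_in = 261.3 °C − 230.9 °C = 30.4 K
γ̇_max² = ΔT_a·ρ·cp/(η·t_res) = 30.4·1092·2437/(4590·228.458) = 77.1495 s⁻²
γ̇_max = sqrt(77.1495) = 8.78348 s⁻¹
N_max = γ̇_max h / (πD) = 8.78348·0.00411/(π·0.0413) = 0.278233 rev/s → ×60 = 16.694 rpm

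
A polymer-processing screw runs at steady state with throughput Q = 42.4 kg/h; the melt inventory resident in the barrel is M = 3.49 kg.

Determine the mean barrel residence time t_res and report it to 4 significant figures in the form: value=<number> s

value=296.3 s

Throughput in SI: Q_s = 42.4 kg/h ÷ 3600 s/h = 0.0117778 kg/s
Mean residence time: t_res = M/Q_s = 3.49 kg / 0.0117778 kg/s = 296.321 s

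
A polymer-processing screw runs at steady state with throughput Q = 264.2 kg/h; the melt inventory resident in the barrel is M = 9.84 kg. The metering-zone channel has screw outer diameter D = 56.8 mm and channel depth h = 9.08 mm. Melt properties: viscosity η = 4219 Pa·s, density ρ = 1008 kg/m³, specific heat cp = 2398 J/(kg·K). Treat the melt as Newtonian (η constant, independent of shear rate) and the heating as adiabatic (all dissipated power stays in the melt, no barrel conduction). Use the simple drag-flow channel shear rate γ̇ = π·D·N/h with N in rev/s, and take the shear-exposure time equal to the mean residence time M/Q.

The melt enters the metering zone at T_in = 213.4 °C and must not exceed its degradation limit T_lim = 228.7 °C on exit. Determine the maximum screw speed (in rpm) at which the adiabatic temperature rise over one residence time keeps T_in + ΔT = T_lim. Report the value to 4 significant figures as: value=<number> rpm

value=24.69 rpm

Q_s = Q / 3600 = 264.2 / 3600 = 0.0733889 kg/s
t_res = M / Q_s = 9.84 / 0.0733889 = 134.08 s
Convert to metres: D = 0.0568 m, h = 0.00908 m
ΔT_a = T_lim − T_in = 228.7 °C − 213.4 °C = 15.3 K
Invert ΔT = ηγ̇²t_res/(ρcp) for γ̇: γ̇_max² = ΔT_a ρ cp / (η t_res) = 15.3·1008·2398 / (4219·134.08) = 65.3773 s⁻²
γ̇_max = √65.3773 = 8.08562 s⁻¹
N_max = γ̇_max·h / (π·D) = 8.08562 · 0.00908 / (π · 0.0568) = 0.411435 rev/s = 24.6861 rpm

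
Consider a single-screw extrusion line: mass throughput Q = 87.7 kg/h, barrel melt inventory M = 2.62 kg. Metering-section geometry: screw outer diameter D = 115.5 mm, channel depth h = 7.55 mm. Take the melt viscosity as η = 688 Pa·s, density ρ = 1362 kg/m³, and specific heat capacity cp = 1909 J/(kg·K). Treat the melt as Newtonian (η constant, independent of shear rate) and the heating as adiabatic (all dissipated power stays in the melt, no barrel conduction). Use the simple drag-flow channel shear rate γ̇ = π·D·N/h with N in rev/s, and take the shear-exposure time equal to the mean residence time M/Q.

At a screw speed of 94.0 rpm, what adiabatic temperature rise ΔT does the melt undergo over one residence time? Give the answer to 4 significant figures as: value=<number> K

value=161.3 K

Convert throughput: Q = 87.7 kg/h = 87.7/3600 = 0.0243611 kg/s
Mean residence time: t_res = M/Q_s = 2.62 kg / 0.0243611 kg/s = 107.548 s
Geometry in metres: D = 115.5 mm → 0.1155 m, h = 7.55 mm → 0.00755 m; screw speed N = 94.0 rpm = 1.56667 rev/s
γ̇ = π D N / h = (π)(0.1155)(1.56667) / 0.00755 = 75.2942 s⁻¹
ΔT = η·γ̇²·t_res/(ρ·cp) = [688 × 75.2942² × 107.548] / [1362 × 1909] = 161.336 K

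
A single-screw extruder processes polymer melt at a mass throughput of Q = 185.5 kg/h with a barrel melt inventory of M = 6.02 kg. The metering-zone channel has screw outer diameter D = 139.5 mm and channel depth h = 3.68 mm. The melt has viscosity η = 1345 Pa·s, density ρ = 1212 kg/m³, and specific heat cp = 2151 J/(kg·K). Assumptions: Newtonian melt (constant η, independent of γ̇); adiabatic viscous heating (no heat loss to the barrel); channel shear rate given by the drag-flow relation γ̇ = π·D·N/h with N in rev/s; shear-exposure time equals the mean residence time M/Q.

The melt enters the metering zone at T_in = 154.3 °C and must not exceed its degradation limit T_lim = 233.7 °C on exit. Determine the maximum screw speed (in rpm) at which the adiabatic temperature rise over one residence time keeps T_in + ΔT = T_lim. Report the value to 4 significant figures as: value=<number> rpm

Q_s = Q / 3600 = 185.5 / 3600 = 0.0515278 kg/s
t_res = M / Q_s = 6.02 / 0.0515278 = 116.83 s
D = 139.5 mm = 0.1395 m;  h = 3.68 mm = 0.00368 m
ΔT_a = T_lim − T_in = 233.7 °C − 154.3 °C = 79.4 K
Invert ΔT = ηγ̇²t_res/(ρcp) for γ̇: γ̇_max² = ΔT_a ρ cp / (η t_res) = 79.4·1212·2151 / (1345·116.83) = 1317.3 s⁻²
γ̇_max = √1317.3 = 36.2947 s⁻¹
N_max = γ̇_max·h / (π·D) = 36.2947 · 0.00368 / (π · 0.1395) = 0.304766 rev/s = 18.286 rpm

value=18.29 rpm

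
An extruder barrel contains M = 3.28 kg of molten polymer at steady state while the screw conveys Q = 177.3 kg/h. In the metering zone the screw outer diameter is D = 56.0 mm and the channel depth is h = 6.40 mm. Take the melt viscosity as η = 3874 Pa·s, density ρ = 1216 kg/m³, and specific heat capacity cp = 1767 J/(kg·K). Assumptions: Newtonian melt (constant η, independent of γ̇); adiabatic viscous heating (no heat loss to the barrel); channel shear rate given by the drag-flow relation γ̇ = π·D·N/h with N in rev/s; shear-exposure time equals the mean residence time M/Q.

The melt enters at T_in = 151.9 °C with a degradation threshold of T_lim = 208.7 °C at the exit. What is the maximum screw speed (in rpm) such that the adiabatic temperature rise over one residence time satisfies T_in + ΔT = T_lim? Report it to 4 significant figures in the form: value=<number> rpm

value=47.47 rpm

Throughput in SI: Q_s = 177.3 kg/h ÷ 3600 s/h = 0.04925 kg/s
t_res = M / Q_s = 3.28 ÷ 0.04925 = 66.599 s
Geometry in SI: D = 56.0 mm → 0.056 m, h = 6.40 mm → 0.0064 m
Allowable rise: ΔT_a = T_lim − T_in = 208.7 − 151.9 = 56.8 K
γ̇_max² = ΔT_a·ρ·cp / (η·t_res) = [56.8 × 1216 × 1767] / [3874 × 66.599] = 473.033 s⁻²
γ̇_max = √473.033 = 21.7493 s⁻¹
N_max = γ̇_max h / (πD) = 21.7493·0.0064/(π·0.056) = 0.791203 rev/s → ×60 = 47.4722 rpm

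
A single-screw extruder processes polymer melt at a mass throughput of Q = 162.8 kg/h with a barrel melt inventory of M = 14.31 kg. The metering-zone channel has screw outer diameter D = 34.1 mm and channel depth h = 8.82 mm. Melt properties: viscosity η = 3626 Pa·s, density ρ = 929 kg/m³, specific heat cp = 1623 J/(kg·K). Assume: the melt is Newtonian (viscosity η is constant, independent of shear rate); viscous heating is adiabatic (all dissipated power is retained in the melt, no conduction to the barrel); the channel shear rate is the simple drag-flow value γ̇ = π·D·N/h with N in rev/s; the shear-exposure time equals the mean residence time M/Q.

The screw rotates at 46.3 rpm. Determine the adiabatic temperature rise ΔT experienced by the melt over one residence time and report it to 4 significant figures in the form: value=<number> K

Convert throughput: Q = 162.8 kg/h = 162.8/3600 = 0.0452222 kg/s
Mean residence time: t_res = M/Q_s = 14.31 kg / 0.0452222 kg/s = 316.437 s
Geometry in metres: D = 34.1 mm → 0.0341 m, h = 8.82 mm → 0.00882 m; screw speed N = 46.3 rpm = 0.771667 rev/s
Shear rate: γ̇ = πDN/h = π·0.0341·0.771667/0.00882 = 9.37271 s⁻¹
Adiabatic rise: ΔT = η γ̇² t_res / (ρ cp) = 3626·(9.37271)²·316.437 / (929·1623) = 66.8516 K

value=66.85 K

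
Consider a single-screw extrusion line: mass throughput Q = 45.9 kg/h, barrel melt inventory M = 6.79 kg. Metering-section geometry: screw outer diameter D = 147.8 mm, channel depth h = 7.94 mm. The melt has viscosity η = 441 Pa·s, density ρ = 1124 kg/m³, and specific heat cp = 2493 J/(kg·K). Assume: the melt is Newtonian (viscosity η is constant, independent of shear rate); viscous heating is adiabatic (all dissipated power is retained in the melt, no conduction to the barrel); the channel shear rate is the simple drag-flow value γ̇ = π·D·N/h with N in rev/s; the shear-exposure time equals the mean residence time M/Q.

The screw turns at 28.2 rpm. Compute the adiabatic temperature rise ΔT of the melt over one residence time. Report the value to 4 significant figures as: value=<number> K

Throughput in SI: Q_s = 45.9 kg/h ÷ 3600 s/h = 0.01275 kg/s
t_res = M / Q_s = 6.79 / 0.01275 = 532.549 s
Convert to SI: D = 0.1478 m, h = 0.00794 m, N = 28.2/60 = 0.47 rev/s
Shear rate: γ̇ = πDN/h = π·0.1478·0.47/0.00794 = 27.4854 s⁻¹
Adiabatic rise: ΔT = η γ̇² t_res / (ρ cp) = 441·(27.4854)²·532.549 / (1124·2493) = 63.3159 K

value=63.32 K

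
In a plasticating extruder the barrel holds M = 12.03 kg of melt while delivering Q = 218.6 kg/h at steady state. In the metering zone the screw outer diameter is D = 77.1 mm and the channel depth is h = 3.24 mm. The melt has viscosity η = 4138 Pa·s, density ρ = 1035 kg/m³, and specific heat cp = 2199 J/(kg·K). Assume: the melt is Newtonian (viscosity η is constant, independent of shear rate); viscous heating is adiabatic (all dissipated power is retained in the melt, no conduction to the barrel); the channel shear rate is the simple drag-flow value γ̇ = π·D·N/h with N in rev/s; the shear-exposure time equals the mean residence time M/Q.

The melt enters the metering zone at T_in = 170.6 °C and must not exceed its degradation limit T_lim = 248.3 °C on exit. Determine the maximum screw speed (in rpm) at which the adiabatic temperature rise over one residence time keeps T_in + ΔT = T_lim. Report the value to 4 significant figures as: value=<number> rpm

value=11.79 rpm

Q_s = Q / 3600 = 218.6 / 3600 = 0.0607222 kg/s
t_res = M / Q_s = 12.03 ÷ 0.0607222 = 198.115 s
Convert to metres: D = 0.0771 m, h = 0.00324 m
Allowable rise: ΔT_a = T_lim − T_in = 248.3 − 170.6 = 77.7 K
γ̇_max² = ΔT_a·ρ·cp / (η·t_res) = [77.7 × 1035 × 2199] / [4138 × 198.115] = 215.714 s⁻²
γ̇_max = √215.714 = 14.6872 s⁻¹
N_max = γ̇_max·h / (π·D) = 14.6872 · 0.00324 / (π · 0.0771) = 0.196463 rev/s = 11.7878 rpm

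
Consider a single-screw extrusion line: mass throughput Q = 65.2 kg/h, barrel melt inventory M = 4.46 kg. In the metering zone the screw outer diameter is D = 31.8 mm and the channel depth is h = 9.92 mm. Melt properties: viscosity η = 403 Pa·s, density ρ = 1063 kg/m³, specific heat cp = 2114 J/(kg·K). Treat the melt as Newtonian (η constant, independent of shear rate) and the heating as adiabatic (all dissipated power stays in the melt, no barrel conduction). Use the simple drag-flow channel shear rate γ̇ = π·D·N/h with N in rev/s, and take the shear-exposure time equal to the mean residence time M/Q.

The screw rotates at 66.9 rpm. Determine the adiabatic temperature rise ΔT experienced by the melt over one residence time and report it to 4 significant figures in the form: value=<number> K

value=5.568 K

Convert throughput: Q = 65.2 kg/h = 65.2/3600 = 0.0181111 kg/s
Mean residence time: t_res = M/Q_s = 4.46 kg / 0.0181111 kg/s = 246.258 s
Geometry in metres: D = 31.8 mm → 0.0318 m, h = 9.92 mm → 0.00992 m; screw speed N = 66.9 rpm = 1.115 rev/s
γ̇ = π D N / h = (π)(0.0318)(1.115) / 0.00992 = 11.229 s⁻¹
ΔT = η·γ̇²·t_res / (ρ·cp) = 403 · (11.229)² · 246.258 / (1063 · 2114) = 5.56848 K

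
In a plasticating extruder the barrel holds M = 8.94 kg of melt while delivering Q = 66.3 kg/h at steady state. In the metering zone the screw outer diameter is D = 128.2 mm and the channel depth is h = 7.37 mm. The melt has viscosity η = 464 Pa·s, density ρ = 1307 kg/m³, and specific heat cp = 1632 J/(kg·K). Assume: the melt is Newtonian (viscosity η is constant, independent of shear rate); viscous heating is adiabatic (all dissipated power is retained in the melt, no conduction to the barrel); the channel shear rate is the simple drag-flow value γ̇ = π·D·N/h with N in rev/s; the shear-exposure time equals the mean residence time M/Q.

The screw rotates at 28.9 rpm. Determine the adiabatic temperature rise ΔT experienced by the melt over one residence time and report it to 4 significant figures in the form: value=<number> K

Throughput in SI: Q_s = 66.3 kg/h ÷ 3600 s/h = 0.0184167 kg/s
t_res = M / Q_s = 8.94 / 0.0184167 = 485.43 s
Convert to SI: D = 0.1282 m, h = 0.00737 m, N = 28.9/60 = 0.481667 rev/s
γ̇ = π·D·N / h = π · 0.1282 · 0.481667 / 0.00737 = 26.3219 s⁻¹
Adiabatic rise: ΔT = η γ̇² t_res / (ρ cp) = 464·(26.3219)²·485.43 / (1307·1632) = 73.1615 K

value=73.16 K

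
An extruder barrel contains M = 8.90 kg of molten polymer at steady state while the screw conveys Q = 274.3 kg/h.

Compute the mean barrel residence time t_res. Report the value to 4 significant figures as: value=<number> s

Throughput in SI: Q_s = 274.3 kg/h ÷ 3600 s/h = 0.0761944 kg/s
t_res = M / Q_s = 8.90 ÷ 0.0761944 = 116.806 s

value=116.8 s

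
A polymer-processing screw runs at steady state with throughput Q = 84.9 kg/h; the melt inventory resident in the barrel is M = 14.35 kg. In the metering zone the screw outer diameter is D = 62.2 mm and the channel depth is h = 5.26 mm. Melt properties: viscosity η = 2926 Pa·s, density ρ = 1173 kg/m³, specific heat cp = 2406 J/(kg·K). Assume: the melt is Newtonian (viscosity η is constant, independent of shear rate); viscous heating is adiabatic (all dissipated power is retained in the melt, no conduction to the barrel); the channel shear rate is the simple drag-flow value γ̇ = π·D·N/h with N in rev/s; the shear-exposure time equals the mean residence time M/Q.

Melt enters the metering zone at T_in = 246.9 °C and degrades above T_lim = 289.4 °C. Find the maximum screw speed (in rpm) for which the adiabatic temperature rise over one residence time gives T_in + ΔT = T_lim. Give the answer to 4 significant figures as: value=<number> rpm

Q_s = Q / 3600 = 84.9 / 3600 = 0.0235833 kg/s
t_res = M / Q_s = 14.35 ÷ 0.0235833 = 608.481 s
D = 62.2 mm = 0.0622 m;  h = 5.26 mm = 0.00526 m
Allowable rise: ΔT_a = T_lim − T_in = 289.4 − 246.9 = 42.5 K
γ̇_max² = ΔT_a·ρ·cp/(η·t_res) = 42.5·1173·2406/(2926·608.481) = 67.3692 s⁻²
γ̇_max = √67.3692 = 8.20788 s⁻¹
N_max = γ̇_max·h / (π·D) = 8.20788 · 0.00526 / (π · 0.0622) = 0.220941 rev/s = 13.2565 rpm

value=13.26 rpm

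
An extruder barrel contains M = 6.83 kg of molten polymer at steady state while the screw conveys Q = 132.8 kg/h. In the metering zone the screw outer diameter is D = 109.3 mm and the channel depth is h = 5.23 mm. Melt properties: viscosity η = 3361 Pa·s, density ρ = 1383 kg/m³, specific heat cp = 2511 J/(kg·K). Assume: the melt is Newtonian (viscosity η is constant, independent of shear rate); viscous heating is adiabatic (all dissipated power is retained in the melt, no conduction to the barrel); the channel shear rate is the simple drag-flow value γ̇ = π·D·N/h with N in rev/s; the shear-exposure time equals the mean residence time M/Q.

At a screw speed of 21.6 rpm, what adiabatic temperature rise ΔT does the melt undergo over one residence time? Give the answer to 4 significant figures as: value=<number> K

value=100.1 K

Throughput in SI: Q_s = 132.8 kg/h ÷ 3600 s/h = 0.0368889 kg/s
t_res = M / Q_s = 6.83 / 0.0368889 = 185.151 s
D = 109.3 mm = 0.1093 m;  h = 5.23 mm = 0.00523 m;  N = 21.6 rpm / 60 = 0.36 rev/s
γ̇ = π·D·N / h = π · 0.1093 · 0.36 / 0.00523 = 23.6358 s⁻¹
ΔT = η·γ̇²·t_res / (ρ·cp) = 3361 · (23.6358)² · 185.151 / (1383 · 2511) = 100.107 K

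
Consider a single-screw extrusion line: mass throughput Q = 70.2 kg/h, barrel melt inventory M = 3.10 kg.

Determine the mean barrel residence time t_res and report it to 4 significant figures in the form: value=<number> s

value=159.0 s

Throughput in SI: Q_s = 70.2 kg/h ÷ 3600 s/h = 0.0195 kg/s
t_res = M / Q_s = 3.10 / 0.0195 = 158.974 s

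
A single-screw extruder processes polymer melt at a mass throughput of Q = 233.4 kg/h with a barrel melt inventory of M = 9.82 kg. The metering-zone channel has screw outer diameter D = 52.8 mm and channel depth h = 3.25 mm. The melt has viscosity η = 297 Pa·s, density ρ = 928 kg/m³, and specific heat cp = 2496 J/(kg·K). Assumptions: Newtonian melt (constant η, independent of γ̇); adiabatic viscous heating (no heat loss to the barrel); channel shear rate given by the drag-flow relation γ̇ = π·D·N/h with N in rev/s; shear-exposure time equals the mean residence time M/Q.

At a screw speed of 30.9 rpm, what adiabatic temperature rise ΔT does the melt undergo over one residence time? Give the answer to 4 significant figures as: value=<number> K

Convert throughput: Q = 233.4 kg/h = 233.4/3600 = 0.0648333 kg/s
Mean residence time: t_res = M/Q_s = 9.82 kg / 0.0648333 kg/s = 151.465 s
Convert to SI: D = 0.0528 m, h = 0.00325 m, N = 30.9/60 = 0.515 rev/s
Shear rate: γ̇ = πDN/h = π·0.0528·0.515/0.00325 = 26.285 s⁻¹
ΔT = η·γ̇²·t_res / (ρ·cp) = 297 · (26.285)² · 151.465 / (928 · 2496) = 13.4181 K

value=13.42 K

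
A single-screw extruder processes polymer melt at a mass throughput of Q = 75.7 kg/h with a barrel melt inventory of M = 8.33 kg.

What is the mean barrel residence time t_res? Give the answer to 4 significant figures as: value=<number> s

value=396.1 s

Q_s = Q / 3600 = 75.7 / 3600 = 0.0210278 kg/s
t_res = M / Q_s = 8.33 ÷ 0.0210278 = 396.143 s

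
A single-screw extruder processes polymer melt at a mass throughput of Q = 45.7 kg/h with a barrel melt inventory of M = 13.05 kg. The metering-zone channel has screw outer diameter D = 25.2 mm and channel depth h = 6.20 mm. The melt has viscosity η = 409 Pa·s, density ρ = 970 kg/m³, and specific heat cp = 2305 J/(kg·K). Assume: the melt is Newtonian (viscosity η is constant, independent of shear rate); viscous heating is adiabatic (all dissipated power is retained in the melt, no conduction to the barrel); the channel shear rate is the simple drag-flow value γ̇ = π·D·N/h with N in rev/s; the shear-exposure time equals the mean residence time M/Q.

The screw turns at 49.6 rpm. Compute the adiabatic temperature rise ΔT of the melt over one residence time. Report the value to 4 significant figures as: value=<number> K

Throughput in SI: Q_s = 45.7 kg/h ÷ 3600 s/h = 0.0126944 kg/s
t_res = M / Q_s = 13.05 / 0.0126944 = 1028.01 s
Geometry in metres: D = 25.2 mm → 0.0252 m, h = 6.20 mm → 0.0062 m; screw speed N = 49.6 rpm = 0.826667 rev/s
γ̇ = π D N / h = (π)(0.0252)(0.826667) / 0.0062 = 10.5558 s⁻¹
ΔT = η·γ̇²·t_res/(ρ·cp) = [409 × 10.5558² × 1028.01] / [970 × 2305] = 20.9535 K

value=20.95 K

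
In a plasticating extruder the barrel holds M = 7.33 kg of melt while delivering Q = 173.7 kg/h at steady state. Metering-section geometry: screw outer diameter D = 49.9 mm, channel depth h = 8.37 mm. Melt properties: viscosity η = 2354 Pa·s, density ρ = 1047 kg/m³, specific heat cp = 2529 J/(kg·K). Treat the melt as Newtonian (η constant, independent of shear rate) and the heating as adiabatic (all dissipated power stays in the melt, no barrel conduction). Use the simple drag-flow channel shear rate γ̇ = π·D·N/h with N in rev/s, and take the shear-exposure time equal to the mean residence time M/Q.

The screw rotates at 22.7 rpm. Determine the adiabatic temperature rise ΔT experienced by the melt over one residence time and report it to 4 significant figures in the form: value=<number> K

value=6.781 K

Q_s = Q / 3600 = 173.7 / 3600 = 0.04825 kg/s
Mean residence time: t_res = M/Q_s = 7.33 kg / 0.04825 kg/s = 151.917 s
Geometry in metres: D = 49.9 mm → 0.0499 m, h = 8.37 mm → 0.00837 m; screw speed N = 22.7 rpm = 0.378333 rev/s
Shear rate: γ̇ = πDN/h = π·0.0499·0.378333/0.00837 = 7.08597 s⁻¹
ΔT = η·γ̇²·t_res/(ρ·cp) = [2354 × 7.08597² × 151.917] / [1047 × 2529] = 6.78136 K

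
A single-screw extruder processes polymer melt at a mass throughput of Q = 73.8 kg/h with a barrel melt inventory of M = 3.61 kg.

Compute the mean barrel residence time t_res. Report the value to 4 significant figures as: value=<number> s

value=176.1 s

Convert throughput: Q = 73.8 kg/h = 73.8/3600 = 0.0205 kg/s
t_res = M / Q_s = 3.61 ÷ 0.0205 = 176.098 s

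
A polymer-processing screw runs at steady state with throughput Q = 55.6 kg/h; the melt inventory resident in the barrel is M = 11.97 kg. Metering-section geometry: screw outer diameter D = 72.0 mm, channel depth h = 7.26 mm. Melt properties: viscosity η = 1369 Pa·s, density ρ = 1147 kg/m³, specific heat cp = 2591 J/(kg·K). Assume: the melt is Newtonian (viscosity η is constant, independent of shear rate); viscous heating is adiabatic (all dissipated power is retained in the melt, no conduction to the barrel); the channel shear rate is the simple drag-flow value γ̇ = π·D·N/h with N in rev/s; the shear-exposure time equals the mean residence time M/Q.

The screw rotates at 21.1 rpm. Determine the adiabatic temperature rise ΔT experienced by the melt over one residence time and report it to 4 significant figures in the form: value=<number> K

Q_s = Q / 3600 = 55.6 / 3600 = 0.0154444 kg/s
Mean residence time: t_res = M/Q_s = 11.97 kg / 0.0154444 kg/s = 775.036 s
D = 72.0 mm = 0.072 m;  h = 7.26 mm = 0.00726 m;  N = 21.1 rpm / 60 = 0.351667 rev/s
γ̇ = π·D·N / h = π · 0.072 · 0.351667 / 0.00726 = 10.9566 s⁻¹
ΔT = η·γ̇²·t_res/(ρ·cp) = [1369 × 10.9566² × 775.036] / [1147 × 2591] = 42.8596 K

value=42.86 K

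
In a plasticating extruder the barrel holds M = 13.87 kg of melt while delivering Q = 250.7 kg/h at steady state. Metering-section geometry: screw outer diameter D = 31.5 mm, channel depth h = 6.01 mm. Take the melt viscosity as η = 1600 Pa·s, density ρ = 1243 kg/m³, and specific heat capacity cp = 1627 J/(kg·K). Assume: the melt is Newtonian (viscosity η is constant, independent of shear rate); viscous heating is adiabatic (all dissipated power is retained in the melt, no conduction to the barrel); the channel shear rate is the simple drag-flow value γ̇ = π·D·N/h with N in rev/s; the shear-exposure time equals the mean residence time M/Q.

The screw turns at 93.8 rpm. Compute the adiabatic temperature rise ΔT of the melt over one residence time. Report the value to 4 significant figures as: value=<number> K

Convert throughput: Q = 250.7 kg/h = 250.7/3600 = 0.0696389 kg/s
Mean residence time: t_res = M/Q_s = 13.87 kg / 0.0696389 kg/s = 199.17 s
D = 31.5 mm = 0.0315 m;  h = 6.01 mm = 0.00601 m;  N = 93.8 rpm / 60 = 1.56333 rev/s
γ̇ = π D N / h = (π)(0.0315)(1.56333) / 0.00601 = 25.7417 s⁻¹
ΔT = η·γ̇²·t_res / (ρ·cp) = 1600 · (25.7417)² · 199.17 / (1243 · 1627) = 104.415 K

value=104.4 K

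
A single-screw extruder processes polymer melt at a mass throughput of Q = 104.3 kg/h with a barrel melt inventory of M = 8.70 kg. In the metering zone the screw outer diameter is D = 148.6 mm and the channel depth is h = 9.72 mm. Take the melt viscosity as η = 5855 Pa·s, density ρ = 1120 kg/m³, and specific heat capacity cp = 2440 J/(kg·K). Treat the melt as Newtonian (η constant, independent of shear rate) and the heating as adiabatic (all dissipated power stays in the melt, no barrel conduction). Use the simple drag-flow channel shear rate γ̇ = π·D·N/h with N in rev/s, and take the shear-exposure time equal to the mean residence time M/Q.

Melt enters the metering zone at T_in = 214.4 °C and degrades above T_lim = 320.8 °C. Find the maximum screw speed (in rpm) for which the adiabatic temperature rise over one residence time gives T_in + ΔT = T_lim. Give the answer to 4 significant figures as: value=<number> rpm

value=16.07 rpm

Convert throughput: Q = 104.3 kg/h = 104.3/3600 = 0.0289722 kg/s
Mean residence time: t_res = M/Q_s = 8.70 kg / 0.0289722 kg/s = 300.288 s
D = 148.6 mm = 0.1486 m;  h = 9.72 mm = 0.00972 m
Allowable rise: ΔT_a = T_lim − T_in = 320.8 − 214.4 = 106.4 K
Invert ΔT = ηγ̇²t_res/(ρcp) for γ̇: γ̇_max² = ΔT_a ρ cp / (η t_res) = 106.4·1120·2440 / (5855·300.288) = 165.381 s⁻²
Take the square root: γ̇_max = √(165.381) = 12.86 s⁻¹
N_max = γ̇_max h / (πD) = 12.86·0.00972/(π·0.1486) = 0.267757 rev/s → ×60 = 16.0654 rpm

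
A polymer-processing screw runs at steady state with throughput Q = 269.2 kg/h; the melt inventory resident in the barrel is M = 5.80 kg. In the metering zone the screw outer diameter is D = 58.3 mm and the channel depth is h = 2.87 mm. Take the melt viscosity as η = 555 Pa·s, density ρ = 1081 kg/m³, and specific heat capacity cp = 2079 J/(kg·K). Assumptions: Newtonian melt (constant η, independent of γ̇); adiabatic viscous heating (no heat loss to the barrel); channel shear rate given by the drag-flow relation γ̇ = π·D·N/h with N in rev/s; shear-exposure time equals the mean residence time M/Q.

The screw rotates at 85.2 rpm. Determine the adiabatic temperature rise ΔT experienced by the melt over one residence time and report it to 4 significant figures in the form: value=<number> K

Convert throughput: Q = 269.2 kg/h = 269.2/3600 = 0.0747778 kg/s
t_res = M / Q_s = 5.80 ÷ 0.0747778 = 77.5632 s
D = 58.3 mm = 0.0583 m;  h = 2.87 mm = 0.00287 m;  N = 85.2 rpm / 60 = 1.42 rev/s
γ̇ = π·D·N / h = π · 0.0583 · 1.42 / 0.00287 = 90.6202 s⁻¹
ΔT = η·γ̇²·t_res / (ρ·cp) = 555 · (90.6202)² · 77.5632 / (1081 · 2079) = 157.296 K

value=157.3 K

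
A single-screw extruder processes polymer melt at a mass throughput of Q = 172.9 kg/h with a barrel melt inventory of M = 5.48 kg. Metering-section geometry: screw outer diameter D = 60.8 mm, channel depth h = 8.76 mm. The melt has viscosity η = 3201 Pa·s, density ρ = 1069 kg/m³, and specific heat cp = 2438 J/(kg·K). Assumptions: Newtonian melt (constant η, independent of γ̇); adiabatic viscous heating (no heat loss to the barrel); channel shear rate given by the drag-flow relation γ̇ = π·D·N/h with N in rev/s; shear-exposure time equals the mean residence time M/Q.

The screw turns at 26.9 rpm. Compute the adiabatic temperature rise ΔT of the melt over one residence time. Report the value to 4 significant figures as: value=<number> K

Convert throughput: Q = 172.9 kg/h = 172.9/3600 = 0.0480278 kg/s
t_res = M / Q_s = 5.48 ÷ 0.0480278 = 114.101 s
Geometry in metres: D = 60.8 mm → 0.0608 m, h = 8.76 mm → 0.00876 m; screw speed N = 26.9 rpm = 0.448333 rev/s
γ̇ = π D N / h = (π)(0.0608)(0.448333) / 0.00876 = 9.77576 s⁻¹
ΔT = η·γ̇²·t_res/(ρ·cp) = [3201 × 9.77576² × 114.101] / [1069 × 2438] = 13.3925 K

value=13.39 K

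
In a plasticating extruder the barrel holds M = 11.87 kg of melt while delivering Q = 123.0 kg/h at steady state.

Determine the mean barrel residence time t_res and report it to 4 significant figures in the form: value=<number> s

value=347.4 s

Q_s = Q / 3600 = 123.0 / 3600 = 0.0341667 kg/s
t_res = M / Q_s = 11.87 / 0.0341667 = 347.415 s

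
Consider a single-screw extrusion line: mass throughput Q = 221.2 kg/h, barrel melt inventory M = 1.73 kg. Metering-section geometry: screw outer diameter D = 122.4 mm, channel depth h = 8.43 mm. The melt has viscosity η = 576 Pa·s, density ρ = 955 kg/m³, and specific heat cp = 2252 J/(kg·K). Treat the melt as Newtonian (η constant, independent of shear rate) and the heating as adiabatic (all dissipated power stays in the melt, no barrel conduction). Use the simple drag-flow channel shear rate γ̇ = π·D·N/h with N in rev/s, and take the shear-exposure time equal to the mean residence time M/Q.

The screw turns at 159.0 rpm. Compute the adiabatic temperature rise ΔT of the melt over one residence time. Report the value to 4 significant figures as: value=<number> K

Q_s = Q / 3600 = 221.2 / 3600 = 0.0614444 kg/s
t_res = M / Q_s = 1.73 ÷ 0.0614444 = 28.1555 s
Geometry in metres: D = 122.4 mm → 0.1224 m, h = 8.43 mm → 0.00843 m; screw speed N = 159.0 rpm = 2.65 rev/s
γ̇ = π D N / h = (π)(0.1224)(2.65) / 0.00843 = 120.879 s⁻¹
ΔT = η·γ̇²·t_res/(ρ·cp) = [576 × 120.879² × 28.1555] / [955 × 2252] = 110.183 K

value=110.2 K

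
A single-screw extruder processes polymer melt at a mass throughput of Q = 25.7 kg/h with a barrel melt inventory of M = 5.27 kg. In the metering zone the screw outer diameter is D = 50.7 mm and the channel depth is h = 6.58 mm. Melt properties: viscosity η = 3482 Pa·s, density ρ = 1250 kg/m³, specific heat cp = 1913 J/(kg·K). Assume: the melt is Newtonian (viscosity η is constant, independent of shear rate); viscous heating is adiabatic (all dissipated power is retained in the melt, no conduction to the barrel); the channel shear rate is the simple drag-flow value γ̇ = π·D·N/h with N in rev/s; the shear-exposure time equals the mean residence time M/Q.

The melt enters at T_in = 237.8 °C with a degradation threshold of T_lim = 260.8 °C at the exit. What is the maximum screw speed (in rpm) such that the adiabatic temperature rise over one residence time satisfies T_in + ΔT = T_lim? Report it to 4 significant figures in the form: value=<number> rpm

value=11.47 rpm

Convert throughput: Q = 25.7 kg/h = 25.7/3600 = 0.00713889 kg/s
t_res = M / Q_s = 5.27 / 0.00713889 = 738.21 s
Geometry in SI: D = 50.7 mm → 0.0507 m, h = 6.58 mm → 0.00658 m
ΔT_a = T_lim − T_in = 260.8 °C − 237.8 °C = 23 K
γ̇_max² = ΔT_a·ρ·cp/(η·t_res) = 23·1250·1913/(3482·738.21) = 21.3966 s⁻²
γ̇_max = sqrt(21.3966) = 4.62564 s⁻¹
N_max = γ̇_max h / (πD) = 4.62564·0.00658/(π·0.0507) = 0.191091 rev/s → ×60 = 11.4655 rpm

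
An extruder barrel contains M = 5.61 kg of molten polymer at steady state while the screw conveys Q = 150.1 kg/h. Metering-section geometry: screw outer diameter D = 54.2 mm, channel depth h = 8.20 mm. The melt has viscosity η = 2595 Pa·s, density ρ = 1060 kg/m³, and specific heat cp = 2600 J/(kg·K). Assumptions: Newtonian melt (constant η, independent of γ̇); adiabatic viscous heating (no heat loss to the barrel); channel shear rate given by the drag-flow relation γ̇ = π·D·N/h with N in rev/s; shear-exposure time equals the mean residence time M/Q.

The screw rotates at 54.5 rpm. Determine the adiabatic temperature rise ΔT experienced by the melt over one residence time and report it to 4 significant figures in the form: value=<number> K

Q_s = Q / 3600 = 150.1 / 3600 = 0.0416944 kg/s
t_res = M / Q_s = 5.61 / 0.0416944 = 134.55 s
D = 54.2 mm = 0.0542 m;  h = 8.20 mm = 0.0082 m;  N = 54.5 rpm / 60 = 0.908333 rev/s
Shear rate: γ̇ = πDN/h = π·0.0542·0.908333/0.0082 = 18.8617 s⁻¹
ΔT = η·γ̇²·t_res/(ρ·cp) = [2595 × 18.8617² × 134.55] / [1060 × 2600] = 45.0717 K

value=45.07 K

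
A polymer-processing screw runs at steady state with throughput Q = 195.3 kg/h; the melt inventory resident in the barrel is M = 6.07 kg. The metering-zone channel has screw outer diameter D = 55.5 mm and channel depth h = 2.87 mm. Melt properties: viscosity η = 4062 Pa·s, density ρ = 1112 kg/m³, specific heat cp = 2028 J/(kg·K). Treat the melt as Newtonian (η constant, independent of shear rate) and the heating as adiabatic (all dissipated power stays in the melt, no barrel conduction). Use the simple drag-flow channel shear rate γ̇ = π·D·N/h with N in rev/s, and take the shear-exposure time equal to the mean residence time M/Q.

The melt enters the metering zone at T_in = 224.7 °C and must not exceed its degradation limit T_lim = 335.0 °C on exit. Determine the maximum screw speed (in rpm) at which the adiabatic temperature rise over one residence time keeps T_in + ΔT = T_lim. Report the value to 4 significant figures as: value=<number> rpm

Convert throughput: Q = 195.3 kg/h = 195.3/3600 = 0.05425 kg/s
t_res = M / Q_s = 6.07 / 0.05425 = 111.889 s
Convert to metres: D = 0.0555 m, h = 0.00287 m
ΔT_a = T_lim − T_in = 335.0 °C − 224.7 °C = 110.3 K
Invert ΔT = ηγ̇²t_res/(ρcp) for γ̇: γ̇_max² = ΔT_a ρ cp / (η t_res) = 110.3·1112·2028 / (4062·111.889) = 547.292 s⁻²
γ̇_max = sqrt(547.292) = 23.3943 s⁻¹
N_max = γ̇_max h / (πD) = 23.3943·0.00287/(π·0.0555) = 0.385078 rev/s → ×60 = 23.1047 rpm

value=23.10 rpm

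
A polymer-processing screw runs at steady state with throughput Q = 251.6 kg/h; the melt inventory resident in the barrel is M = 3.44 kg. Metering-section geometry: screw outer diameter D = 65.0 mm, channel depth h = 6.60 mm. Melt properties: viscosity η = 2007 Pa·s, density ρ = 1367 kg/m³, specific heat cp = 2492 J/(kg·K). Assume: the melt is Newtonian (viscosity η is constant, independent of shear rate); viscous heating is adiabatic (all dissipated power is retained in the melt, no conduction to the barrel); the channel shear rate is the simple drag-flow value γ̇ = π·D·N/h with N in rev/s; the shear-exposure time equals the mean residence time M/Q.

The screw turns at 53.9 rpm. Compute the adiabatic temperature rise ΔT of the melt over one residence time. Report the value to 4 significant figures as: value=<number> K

value=22.40 K

Convert throughput: Q = 251.6 kg/h = 251.6/3600 = 0.0698889 kg/s
t_res = M / Q_s = 3.44 / 0.0698889 = 49.221 s
Convert to SI: D = 0.065 m, h = 0.0066 m, N = 53.9/60 = 0.898333 rev/s
Shear rate: γ̇ = πDN/h = π·0.065·0.898333/0.0066 = 27.7944 s⁻¹
ΔT = η·γ̇²·t_res/(ρ·cp) = [2007 × 27.7944² × 49.221] / [1367 × 2492] = 22.4024 K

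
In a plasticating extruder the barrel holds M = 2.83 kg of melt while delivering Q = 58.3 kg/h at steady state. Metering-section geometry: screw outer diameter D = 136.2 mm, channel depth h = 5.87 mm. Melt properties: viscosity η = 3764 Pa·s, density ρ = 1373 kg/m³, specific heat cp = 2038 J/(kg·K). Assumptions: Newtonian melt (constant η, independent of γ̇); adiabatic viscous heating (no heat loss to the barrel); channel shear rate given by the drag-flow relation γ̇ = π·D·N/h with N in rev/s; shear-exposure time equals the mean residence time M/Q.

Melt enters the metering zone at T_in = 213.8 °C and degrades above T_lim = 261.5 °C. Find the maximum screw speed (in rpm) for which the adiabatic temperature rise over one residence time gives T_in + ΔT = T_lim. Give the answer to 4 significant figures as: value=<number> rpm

Throughput in SI: Q_s = 58.3 kg/h ÷ 3600 s/h = 0.0161944 kg/s
t_res = M / Q_s = 2.83 ÷ 0.0161944 = 174.751 s
Geometry in SI: D = 136.2 mm → 0.1362 m, h = 5.87 mm → 0.00587 m
ΔT_a = T_lim − T_in = 261.5 − 213.8 = 47.7 K
γ̇_max² = ΔT_a·ρ·cp / (η·t_res) = [47.7 × 1373 × 2038] / [3764 × 174.751] = 202.919 s⁻²
γ̇_max = √202.919 = 14.245 s⁻¹
Solve γ̇ = πDN/h for N: N_max = γ̇_max·h/(π·D) = 14.245 × 0.00587 / (π × 0.1362) = 0.195422 rev/s = 11.7253 rpm

value=11.73 rpm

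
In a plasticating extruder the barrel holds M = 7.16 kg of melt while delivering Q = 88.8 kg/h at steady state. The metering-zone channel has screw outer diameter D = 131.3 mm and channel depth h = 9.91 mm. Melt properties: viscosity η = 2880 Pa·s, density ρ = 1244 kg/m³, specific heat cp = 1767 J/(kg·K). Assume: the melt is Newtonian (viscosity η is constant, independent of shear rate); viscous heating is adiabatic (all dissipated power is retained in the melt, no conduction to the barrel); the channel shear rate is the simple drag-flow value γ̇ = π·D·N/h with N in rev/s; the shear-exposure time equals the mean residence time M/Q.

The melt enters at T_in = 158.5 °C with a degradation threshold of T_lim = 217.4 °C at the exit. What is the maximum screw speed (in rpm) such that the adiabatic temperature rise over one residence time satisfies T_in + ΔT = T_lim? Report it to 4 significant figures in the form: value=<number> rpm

Convert throughput: Q = 88.8 kg/h = 88.8/3600 = 0.0246667 kg/s
t_res = M / Q_s = 7.16 / 0.0246667 = 290.27 s
Convert to metres: D = 0.1313 m, h = 0.00991 m
Allowable rise: ΔT_a = T_lim − T_in = 217.4 − 158.5 = 58.9 K
γ̇_max² = ΔT_a·ρ·cp / (η·t_res) = [58.9 × 1244 × 1767] / [2880 × 290.27] = 154.874 s⁻²
γ̇_max = √154.874 = 12.4448 s⁻¹
Solve γ̇ = πDN/h for N: N_max = γ̇_max·h/(π·D) = 12.4448 × 0.00991 / (π × 0.1313) = 0.298984 rev/s = 17.939 rpm

value=17.94 rpm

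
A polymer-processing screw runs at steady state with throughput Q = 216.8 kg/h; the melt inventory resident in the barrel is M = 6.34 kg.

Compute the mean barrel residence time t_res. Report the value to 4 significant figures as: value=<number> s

value=105.3 s

Convert throughput: Q = 216.8 kg/h = 216.8/3600 = 0.0602222 kg/s
t_res = M / Q_s = 6.34 ÷ 0.0602222 = 105.277 s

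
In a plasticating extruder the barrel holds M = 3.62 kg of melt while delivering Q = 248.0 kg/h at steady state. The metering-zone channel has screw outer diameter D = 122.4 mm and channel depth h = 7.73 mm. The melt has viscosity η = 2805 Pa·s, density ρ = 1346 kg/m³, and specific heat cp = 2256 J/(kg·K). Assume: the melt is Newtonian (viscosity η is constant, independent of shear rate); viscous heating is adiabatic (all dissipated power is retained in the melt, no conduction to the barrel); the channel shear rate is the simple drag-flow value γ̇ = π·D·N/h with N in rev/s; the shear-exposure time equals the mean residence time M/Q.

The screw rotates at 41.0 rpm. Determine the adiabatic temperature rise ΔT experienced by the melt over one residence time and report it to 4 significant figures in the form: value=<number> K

value=56.09 K

Throughput in SI: Q_s = 248.0 kg/h ÷ 3600 s/h = 0.0688889 kg/s
t_res = M / Q_s = 3.62 / 0.0688889 = 52.5484 s
Convert to SI: D = 0.1224 m, h = 0.00773 m, N = 41.0/60 = 0.683333 rev/s
Shear rate: γ̇ = πDN/h = π·0.1224·0.683333/0.00773 = 33.9926 s⁻¹
ΔT = η·γ̇²·t_res/(ρ·cp) = [2805 × 33.9926² × 52.5484] / [1346 × 2256] = 56.0889 K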